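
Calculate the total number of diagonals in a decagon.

The number of diagonals in an n-gon is n(n - 3)/2.
For n = 10: 10(10 - 3)/2 = 10 × 7 / 2 = 35.

35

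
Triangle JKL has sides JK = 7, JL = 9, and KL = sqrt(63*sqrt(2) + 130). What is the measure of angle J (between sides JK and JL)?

When all three sides of a triangle are known, the law of cosines can be rearranged to find any angle.
cos(C) = (a² + b² - c²) / (2ab) gives cos(J) = -sqrt(2)/2.
Taking the inverse cosine: J = 135°.

135°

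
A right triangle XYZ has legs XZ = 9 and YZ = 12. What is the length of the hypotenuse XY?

XY = sqrt(9^2 + 12^2) = sqrt(225) = 15

15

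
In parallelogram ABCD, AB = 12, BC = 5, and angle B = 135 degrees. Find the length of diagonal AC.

Using the law of cosines:
d^2 = 12^2 + 5^2 - 2(12)(5)cos(135 degrees)
d^2 = 144 + 25 - 120*-sqrt(2)/2
d^2 = 60*sqrt(2) + 169
d = sqrt(60*sqrt(2) + 169)

sqrt(60*sqrt(2) + 169)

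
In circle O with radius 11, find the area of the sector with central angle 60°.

The full circle has area πr² = π(11)² = 121*pi.
The sector covers 60° out of 360°, a fraction of 1/6.
Sector area = 121*pi × 1/6 = 121*pi/6.

121*pi/6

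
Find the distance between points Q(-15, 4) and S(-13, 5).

d = sqrt((2)^2 + (1)^2) = sqrt(5)

sqrt(5)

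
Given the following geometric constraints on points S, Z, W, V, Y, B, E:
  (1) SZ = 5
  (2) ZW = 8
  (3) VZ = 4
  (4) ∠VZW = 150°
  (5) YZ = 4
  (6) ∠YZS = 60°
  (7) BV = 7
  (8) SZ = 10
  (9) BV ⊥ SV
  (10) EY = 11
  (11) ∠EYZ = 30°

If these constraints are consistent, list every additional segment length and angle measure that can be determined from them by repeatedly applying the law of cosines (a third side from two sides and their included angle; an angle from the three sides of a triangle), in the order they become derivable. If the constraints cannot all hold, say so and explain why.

These constraints are not satisfiable: (1) SZ = 5 and (8) SZ = 10 assign two different lengths to the same segment. No planar figure meets all of them, so nothing further can be derived.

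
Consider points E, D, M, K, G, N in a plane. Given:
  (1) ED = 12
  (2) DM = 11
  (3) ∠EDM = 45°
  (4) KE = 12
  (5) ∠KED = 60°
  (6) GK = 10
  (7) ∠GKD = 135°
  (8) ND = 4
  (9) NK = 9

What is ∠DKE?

Step 1: By the law of cosines on triangle KED: KD² = 12² + 12² − 2·12·12·cos(60°) = 144, so KD = 12.
Step 2: By the inverse law of cosines on triangle DKE: cos(∠DKE) = (12² + 12² − 12²) / (2·12·12) = 144/288 = 0.5, so ∠DKE = 60°.

Therefore, the measure of angle ∠DKE = 60°.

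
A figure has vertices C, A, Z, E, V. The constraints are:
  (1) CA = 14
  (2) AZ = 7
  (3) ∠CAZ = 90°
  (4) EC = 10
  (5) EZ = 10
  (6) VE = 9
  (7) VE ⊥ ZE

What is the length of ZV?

Step 1: By the law of cosines on triangle ZEV: ZV² = 10² + 9² − 2·10·9·cos(90°) = 181, so ZV = √181.

Therefore, the length of ZV = √181.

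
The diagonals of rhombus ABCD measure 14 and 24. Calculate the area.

The diagonals of a rhombus divide it into four right triangles.
Each triangle has legs 14/ 2 = 7 and 24/2 = 12, so each has area (1/2)*7*12 = 42.
Four such triangles give total area = (d1 * d2) / 2 = 168.

168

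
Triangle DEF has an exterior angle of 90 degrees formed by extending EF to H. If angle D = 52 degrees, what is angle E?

The exterior angle theorem states that an exterior angle equals the sum of the two non-adjacent interior angles.
So 90 = 52 + angle E, which gives angle E = 90 - 52 = 38 degrees.

38 degrees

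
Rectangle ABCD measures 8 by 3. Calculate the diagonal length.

d = sqrt(8^2 + 3^2) = sqrt(73)

sqrt(73)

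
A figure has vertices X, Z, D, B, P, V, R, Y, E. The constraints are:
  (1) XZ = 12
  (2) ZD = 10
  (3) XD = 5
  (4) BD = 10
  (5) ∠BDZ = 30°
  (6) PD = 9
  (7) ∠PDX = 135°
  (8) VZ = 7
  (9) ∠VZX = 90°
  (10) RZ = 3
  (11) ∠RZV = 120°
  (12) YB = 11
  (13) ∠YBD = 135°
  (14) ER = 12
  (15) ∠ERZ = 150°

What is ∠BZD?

Step 1: By the law of cosines on triangle ZDB: ZB² = 10² + 10² − 2·10·10·cos(30°) = 26.79, so ZB ≈ 5.18.
Step 2: By the inverse law of cosines on triangle BZD: cos(∠BZD) = (5.18² + 10² − 10²) / (2·5.18·10) = 26.79/103.53 = 0.2588, so ∠BZD = 75°.

Therefore, the measure of angle ∠BZD = 75°.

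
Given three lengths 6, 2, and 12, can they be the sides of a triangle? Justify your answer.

The longest side is 12. The other two sides sum to 2 + 6 = 8.
Since 8 ≤ 12, the two shorter sides cannot reach around to close the triangle.

No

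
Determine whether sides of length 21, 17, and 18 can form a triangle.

Check all three triangle inequalities:
21 + 17 = 38 > 18 ✓
21 + 18 = 39 > 17 ✓
17 + 18 = 35 > 21 ✓
All conditions hold, so these sides form a valid triangle.

Yes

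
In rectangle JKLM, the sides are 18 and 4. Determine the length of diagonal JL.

d = sqrt(18^2 + 4^2) = sqrt(340) = 2*sqrt(85)

2*sqrt(85)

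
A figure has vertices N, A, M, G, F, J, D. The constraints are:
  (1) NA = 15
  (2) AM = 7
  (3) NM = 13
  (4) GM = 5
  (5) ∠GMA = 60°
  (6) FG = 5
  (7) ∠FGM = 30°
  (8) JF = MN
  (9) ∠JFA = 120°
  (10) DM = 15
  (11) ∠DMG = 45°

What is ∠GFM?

Step 1: By the law of cosines on triangle FGM: FM² = 5² + 5² − 2·5·5·cos(30°) = 6.7, so FM ≈ 2.59.
Step 2: By the inverse law of cosines on triangle GFM: cos(∠GFM) = (5² + 2.59² − 5²) / (2·5·2.59) = 6.7/25.88 = 0.2588, so ∠GFM = 75°.

Therefore, the measure of angle ∠GFM = 75°.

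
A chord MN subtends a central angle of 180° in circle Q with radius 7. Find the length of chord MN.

Drop a perpendicular from the center to the chord, bisecting both the chord and the central angle.
Each half-chord = r sin(θ/2) = 7 sin(90°).
The full chord = 2 × 7 × sin(90°) = 14.

14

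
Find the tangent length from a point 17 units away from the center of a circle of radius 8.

tangent = √(d² - r²) = √(17² - 8²) = √(289 - 64) = √225 = 15

15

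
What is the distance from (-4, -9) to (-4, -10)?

The horizontal distance is |-4 - -4| = 0 and the vertical distance is |-10 - -9| = 1.
By the Pythagorean theorem, d = sqrt(0^2 + 1^2) = sqrt(1) = 1.

1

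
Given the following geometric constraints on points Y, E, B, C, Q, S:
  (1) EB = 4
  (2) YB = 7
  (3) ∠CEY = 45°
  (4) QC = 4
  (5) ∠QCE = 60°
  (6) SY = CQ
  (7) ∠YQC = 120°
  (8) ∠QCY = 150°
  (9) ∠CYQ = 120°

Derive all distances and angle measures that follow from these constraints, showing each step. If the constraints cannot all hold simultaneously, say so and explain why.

These constraints are not satisfiable: (7), (8) and (9) are the three interior angles of triangle YQC, which must sum to 180°, but 120° + 150° + 120° = 390°. No planar figure meets all of them, so nothing further can be derived.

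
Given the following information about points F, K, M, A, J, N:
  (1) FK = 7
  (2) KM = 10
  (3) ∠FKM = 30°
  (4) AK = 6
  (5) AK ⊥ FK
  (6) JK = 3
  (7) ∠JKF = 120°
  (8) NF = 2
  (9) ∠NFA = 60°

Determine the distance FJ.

Step 1: By the law of cosines on triangle FKJ: FJ² = 7² + 3² − 2·7·3·cos(120°) = 79, so FJ = √79.

Therefore, the length of FJ = √79.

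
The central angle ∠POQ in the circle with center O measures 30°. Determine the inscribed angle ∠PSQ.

An inscribed angle intercepts an arc from a point on the circle, while the central angle intercepts the same arc from the center.
The inscribed angle is always half the central angle: 30° / 2 = 15°.

15°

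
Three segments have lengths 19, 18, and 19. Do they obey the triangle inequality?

Check all three triangle inequalities:
19 + 18 = 37 > 19 ✓
19 + 19 = 38 > 18 ✓
18 + 19 = 37 > 19 ✓
All conditions hold, so these sides form a valid triangle.

Yes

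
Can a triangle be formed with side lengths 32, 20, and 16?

Sort the sides: 16, 20, 32.
It suffices to check that the sum of the two smallest exceeds the largest:
16 + 20 = 36 > 32. ✓
Yes, a valid triangle can be formed.

Yes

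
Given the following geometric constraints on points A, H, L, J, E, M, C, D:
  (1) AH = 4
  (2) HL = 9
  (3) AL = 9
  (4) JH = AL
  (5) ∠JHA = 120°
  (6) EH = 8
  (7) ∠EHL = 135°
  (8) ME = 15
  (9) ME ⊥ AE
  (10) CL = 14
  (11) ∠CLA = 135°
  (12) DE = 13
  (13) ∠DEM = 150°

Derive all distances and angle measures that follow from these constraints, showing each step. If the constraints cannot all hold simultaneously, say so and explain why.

The constraints are consistent.

From the given relations:
  JH = AL = 9

Step 1: From AH = 4, HJ = 9, and ∠AHJ = 120°, by the law of cosines:
  AJ² = AH² + HJ² - 2·AH·HJ·cos(120°) = 16 + 81 + 36 = 133
  AJ = √133

Step 2: From AL = 9, LC = 14, and ∠ALC = 135°, by the law of cosines:
  AC² = AL² + LC² - 2·AL·LC·cos(135°) = 81 + 196 + 178.2 = 455.2
  AC ≈ 21.34

Step 3: From LH = 9, HE = 8, and ∠LHE = 135°, by the law of cosines:
  LE² = LH² + HE² - 2·LH·HE·cos(135°) = 81 + 64 + 101.8 = 246.8
  LE ≈ 15.71

Step 4: From ME = 15, ED = 13, and ∠MED = 150°, by the law of cosines:
  MD² = ME² + ED² - 2·ME·ED·cos(150°) = 225 + 169 + 337.7 = 731.7
  MD ≈ 27.05

Step 5: From AH = 4, AL = 9, HL = 9, by the inverse law of cosines:
  cos(∠HAL) = (AH² + AL² - HL²) / (2·AH·AL)
  ∠HAL = 77.16°

Step 6: From HA = 4, HL = 9, AL = 9, by the inverse law of cosines:
  cos(∠AHL) = (HA² + HL² - AL²) / (2·HA·HL)
  ∠AHL = 77.16°

Step 7: From LA = 9, LH = 9, AH = 4, by the inverse law of cosines:
  cos(∠ALH) = (LA² + LH² - AH²) / (2·LA·LH)
  ∠ALH = 25.68°

Step 8: From AC = 21.34, AL = 9, CL = 14, by the inverse law of cosines:
  cos(∠CAL) = (AC² + AL² - CL²) / (2·AC·AL)
  ∠CAL = 27.65°

Step 9: From AH = 4, AJ = √133, HJ = 9, by the inverse law of cosines:
  cos(∠HAJ) = (AH² + AJ² - HJ²) / (2·AH·AJ)
  ∠HAJ = 42.52°

Step 10: From LE = 15.71, LH = 9, EH = 8, by the inverse law of cosines:
  cos(∠ELH) = (LE² + LH² - EH²) / (2·LE·LH)
  ∠ELH = 21.1°

Step 11: From JA = √133, JH = 9, AH = 4, by the inverse law of cosines:
  cos(∠AJH) = (JA² + JH² - AH²) / (2·JA·JH)
  ∠AJH = 17.48°

Step 12: From EH = 8, EL = 15.71, HL = 9, by the inverse law of cosines:
  cos(∠HEL) = (EH² + EL² - HL²) / (2·EH·EL)
  ∠HEL = 23.9°

Step 13: From MD = 27.05, ME = 15, DE = 13, by the inverse law of cosines:
  cos(∠DME) = (MD² + ME² - DE²) / (2·MD·ME)
  ∠DME = 13.9°

Step 14: From CA = 21.34, CL = 14, AL = 9, by the inverse law of cosines:
  cos(∠ACL) = (CA² + CL² - AL²) / (2·CA·CL)
  ∠ACL = 17.35°

Step 15: From DE = 13, DM = 27.05, EM = 15, by the inverse law of cosines:
  cos(∠EDM) = (DE² + DM² - EM²) / (2·DE·DM)
  ∠EDM = 16.1°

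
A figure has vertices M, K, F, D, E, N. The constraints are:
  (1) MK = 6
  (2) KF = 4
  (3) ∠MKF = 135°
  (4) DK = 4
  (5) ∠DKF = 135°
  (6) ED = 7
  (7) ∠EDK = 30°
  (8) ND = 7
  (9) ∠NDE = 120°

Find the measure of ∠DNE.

Step 1: By the law of cosines on triangle NDE: NE² = 7² + 7² − 2·7·7·cos(120°) = 147, so NE = 7·√3.
Step 2: By the inverse law of cosines on triangle DNE: cos(∠DNE) = (7² + (7·√3)² − 7²) / (2·7·7·√3) = 147/169.74 = 0.866, so ∠DNE = 30°.

Therefore, the measure of angle ∠DNE = 30°.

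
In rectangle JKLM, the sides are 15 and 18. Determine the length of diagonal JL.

d = sqrt(15^2 + 18^2) = sqrt(549) = 3*sqrt(61)

3*sqrt(61)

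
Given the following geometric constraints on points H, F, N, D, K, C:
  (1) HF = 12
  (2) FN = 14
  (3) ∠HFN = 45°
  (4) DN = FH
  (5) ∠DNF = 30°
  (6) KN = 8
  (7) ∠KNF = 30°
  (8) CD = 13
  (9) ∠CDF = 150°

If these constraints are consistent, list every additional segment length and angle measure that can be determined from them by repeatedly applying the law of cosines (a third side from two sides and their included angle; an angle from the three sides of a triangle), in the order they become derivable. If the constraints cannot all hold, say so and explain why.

The constraints are consistent. Derivable facts, in order:
After 1 step:
- FD ≈ 7
- FK ≈ 8.12
- HN ≈ 10.12
After 2 steps:
- FC ≈ 19.38
- ∠DFN = 58.98°
- ∠FDN = 91.02°
- ∠FHN = 78.02°
- ∠FKN = 120.51°
- ∠FNH = 56.98°
- ∠KFN = 29.49°
After 3 steps:
- ∠CFD = 19.59°
- ∠DCF = 10.41°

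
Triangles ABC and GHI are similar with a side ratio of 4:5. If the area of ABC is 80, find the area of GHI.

For similar figures, the area ratio equals the square of the side ratio.
Side ratio (ABC to GHI) = 4:5, so area ratio = 4^2:5^2 = 16:25.
If the area of ABC is 80, then the area of GHI = 80 * (25/16) = 125.

125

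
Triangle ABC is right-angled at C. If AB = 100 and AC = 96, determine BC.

Rearranging the Pythagorean theorem to solve for the unknown leg:
leg^2 = hypotenuse^2 - known_leg^2 = 10000 - 9216 = 784
leg = sqrt(784) = 28.

28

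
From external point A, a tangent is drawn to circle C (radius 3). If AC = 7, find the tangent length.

The tangent, radius, and line from the external point to the center form a right triangle.
The right angle is where the tangent meets the radius.
By the Pythagorean theorem: tangent² + 3² = 7²
tangent² = 49 - 9 = 40
tangent = 2*sqrt(10)

2*sqrt(10)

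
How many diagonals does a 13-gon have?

The number of diagonals in an n-gon is n(n - 3)/2.
For n = 13: 13(13 - 3)/2 = 13 × 10 / 2 = 65.

65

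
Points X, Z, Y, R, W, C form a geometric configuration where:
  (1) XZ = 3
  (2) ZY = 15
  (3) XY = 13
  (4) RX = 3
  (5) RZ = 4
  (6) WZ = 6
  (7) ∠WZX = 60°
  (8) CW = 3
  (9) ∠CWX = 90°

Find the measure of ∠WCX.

Step 1: By the law of cosines on triangle XZW: XW² = 3² + 6² − 2·3·6·cos(60°) = 27, so XW = 3·√3.
Step 2: By the law of cosines on triangle CWX: CX² = 3² + (3·√3)² − 2·3·3·√3·cos(90°) = 36, so CX = 6.
Step 3: By the inverse law of cosines on triangle WCX: cos(∠WCX) = (3² + 6² − (3·√3)²) / (2·3·6) = 18/36 = 0.5, so ∠WCX = 60°.

Therefore, the measure of angle ∠WCX = 60°.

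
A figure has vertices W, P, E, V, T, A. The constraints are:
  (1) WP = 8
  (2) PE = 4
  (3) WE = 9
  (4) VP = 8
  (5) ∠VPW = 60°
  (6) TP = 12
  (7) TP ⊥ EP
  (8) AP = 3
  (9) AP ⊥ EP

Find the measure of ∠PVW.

Step 1: By the law of cosines on triangle VPW: VW² = 8² + 8² − 2·8·8·cos(60°) = 64, so VW = 8.
Step 2: By the inverse law of cosines on triangle PVW: cos(∠PVW) = (8² + 8² − 8²) / (2·8·8) = 64/128 = 0.5, so ∠PVW = 60°.

Therefore, the measure of angle ∠PVW = 60°.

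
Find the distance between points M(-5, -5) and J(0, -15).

d = sqrt((5)^2 + (-10)^2) = sqrt(125) = 5*sqrt(5)

5*sqrt(5)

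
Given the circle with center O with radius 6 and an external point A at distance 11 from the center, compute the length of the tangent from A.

The tangent, radius, and line from the external point to the center form a right triangle.
The right angle is where the tangent meets the radius.
By the Pythagorean theorem: tangent² + 6² = 11²
tangent² = 121 - 36 = 85
tangent = sqrt(85)

sqrt(85)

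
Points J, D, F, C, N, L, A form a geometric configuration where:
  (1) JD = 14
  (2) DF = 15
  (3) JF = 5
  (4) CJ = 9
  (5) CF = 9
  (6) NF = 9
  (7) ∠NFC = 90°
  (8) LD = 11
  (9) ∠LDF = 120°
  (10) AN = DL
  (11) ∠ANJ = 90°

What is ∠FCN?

Step 1: By the law of cosines on triangle CFN: CN² = 9² + 9² − 2·9·9·cos(90°) = 162, so CN = 9·√2.
Step 2: By the inverse law of cosines on triangle FCN: cos(∠FCN) = (9² + (9·√2)² − 9²) / (2·9·9·√2) = 162/229.1 = 0.7071, so ∠FCN = 45°.

Therefore, the measure of angle ∠FCN = 45°.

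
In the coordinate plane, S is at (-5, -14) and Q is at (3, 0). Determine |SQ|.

d = sqrt((3 - -5)^2 + (0 - -14)^2)
d = sqrt(8^2 + 14^2)
d = sqrt(64 + 196)
d = sqrt(260) = 2*sqrt(65)

2*sqrt(65)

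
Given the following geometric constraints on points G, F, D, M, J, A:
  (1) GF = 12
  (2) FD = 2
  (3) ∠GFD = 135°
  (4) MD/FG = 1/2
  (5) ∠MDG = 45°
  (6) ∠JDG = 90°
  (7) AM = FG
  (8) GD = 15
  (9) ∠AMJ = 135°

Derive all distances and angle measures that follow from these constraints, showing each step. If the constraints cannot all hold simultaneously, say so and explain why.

These constraints are not satisfiable: by the triangle inequality in triangle FGD, (1) GF = 12 and (2) FD = 2 force GD ≤ 12 + 2 = 14, but (8) says GD = 15. No planar figure meets all of them, so nothing further can be derived.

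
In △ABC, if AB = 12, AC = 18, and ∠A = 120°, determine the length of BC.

By the law of cosines: BC^2 = AB^2 + AC^2 - 2*AB*AC*cos(A)
BC^2 = 12^2 + 18^2 - 2*12*18*cos(120°)
BC^2 = 144 + 324 - 432*(-1/2)
BC^2 = 684
BC = 6*sqrt(19)

6*sqrt(19)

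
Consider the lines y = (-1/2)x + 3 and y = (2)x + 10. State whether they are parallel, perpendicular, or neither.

Slope of line 1: m1 = -1/2
Slope of line 2: m2 = 2
m1 * m2 = (-1/2) * (2) = -1 = -1, so the lines are perpendicular.

Perpendicular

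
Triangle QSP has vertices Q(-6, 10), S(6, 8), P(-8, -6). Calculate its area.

Shoelace: Area = (1/2)|-6(8--6) + 6(-6-10) + -8(10-8)| = (1/2)(196) = 98

98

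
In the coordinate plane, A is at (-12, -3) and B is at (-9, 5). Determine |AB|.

d = sqrt((3)^2 + (8)^2) = sqrt(73)

sqrt(73)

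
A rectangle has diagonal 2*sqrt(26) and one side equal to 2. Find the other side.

The diagonal of a rectangle forms a right triangle with the two sides.
Rearranging the Pythagorean theorem: missing side = sqrt(d^2 - known^2).
= sqrt(104 - 4) = sqrt(100) = 10.

10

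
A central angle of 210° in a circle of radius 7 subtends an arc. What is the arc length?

The full circumference is 2πr = 2π(7) = 14*pi.
The arc spans 210° out of 360°, which is a fraction of 7/12.
Arc length = 14*pi × 7/12 = 49*pi/6.

49*pi/6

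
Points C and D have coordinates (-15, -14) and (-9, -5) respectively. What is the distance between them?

d = sqrt((-9 - -15)^2 + (-5 - -14)^2)
d = sqrt(6^2 + 9^2)
d = sqrt(36 + 81)
d = sqrt(117) = 3*sqrt(13)

3*sqrt(13)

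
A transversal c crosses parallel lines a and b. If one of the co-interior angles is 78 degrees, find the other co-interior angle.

Co-interior (same-side interior) angles are between the parallel lines on the same side of the transversal.
Unlike corresponding or alternate interior angles, they are supplementary rather than equal.
So the angle = 180 - 78 = 102 degrees.

102 degrees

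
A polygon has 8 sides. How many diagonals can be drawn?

The number of diagonals in an n-gon is n(n - 3)/2.
For n = 8: 8(8 - 3)/2 = 8 × 5 / 2 = 20.

20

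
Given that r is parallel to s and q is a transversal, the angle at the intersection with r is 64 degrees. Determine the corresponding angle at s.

When a transversal crosses parallel lines, angles in the same position at each intersection are called corresponding angles.
These are always equal, so the answer is 64 degrees.

64 degrees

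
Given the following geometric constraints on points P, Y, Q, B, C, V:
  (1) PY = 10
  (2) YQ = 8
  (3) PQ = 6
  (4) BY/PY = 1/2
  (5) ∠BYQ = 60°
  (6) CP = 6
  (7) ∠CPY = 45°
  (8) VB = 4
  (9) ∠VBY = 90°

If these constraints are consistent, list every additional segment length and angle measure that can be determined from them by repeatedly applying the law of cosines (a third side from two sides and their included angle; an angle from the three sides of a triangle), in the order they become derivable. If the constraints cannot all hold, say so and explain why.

The constraints are consistent. Derivable facts, in order:
After 1 step:
- QB = 7
- YC ≈ 7.15
- YV = √41
- ∠PQY = 90°
- ∠PYQ = 36.87°
- ∠QPY = 53.13°
After 2 steps:
- ∠BQY = 38.21°
- ∠BVY = 51.34°
- ∠BYV = 38.66°
- ∠CYP = 36.39°
- ∠PCY = 98.61°
- ∠QBY = 81.79°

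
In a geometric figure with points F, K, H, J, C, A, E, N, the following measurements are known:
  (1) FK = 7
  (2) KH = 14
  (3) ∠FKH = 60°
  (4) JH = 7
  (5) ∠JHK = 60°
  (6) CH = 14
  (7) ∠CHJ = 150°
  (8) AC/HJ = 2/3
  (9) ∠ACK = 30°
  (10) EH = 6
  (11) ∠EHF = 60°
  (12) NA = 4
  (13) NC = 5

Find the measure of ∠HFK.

Step 1: By the law of cosines on triangle FKH: FH² = 7² + 14² − 2·7·14·cos(60°) = 147, so FH = 7·√3.
Step 2: By the inverse law of cosines on triangle HFK: cos(∠HFK) = ((7·√3)² + 7² − 14²) / (2·7·√3·7) = 0/169.74 = 0, so ∠HFK = 90°.

Therefore, the measure of angle ∠HFK = 90°.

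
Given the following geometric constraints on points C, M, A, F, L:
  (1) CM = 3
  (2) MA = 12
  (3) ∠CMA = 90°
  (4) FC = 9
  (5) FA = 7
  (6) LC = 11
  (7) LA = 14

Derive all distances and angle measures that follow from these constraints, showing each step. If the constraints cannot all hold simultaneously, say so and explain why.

The constraints are consistent.

Step 1: From CM = 3, MA = 12, and ∠CMA = 90°, by the law of cosines:
  CA² = CM² + MA² - 2·CM·MA·cos(90°) = 9 + 144 - 0 = 153
  CA = 3·√17

Step 2: From CA = 3·√17, CF = 9, AF = 7, by the inverse law of cosines:
  cos(∠ACF) = (CA² + CF² - AF²) / (2·CA·CF)
  ∠ACF = 33.81°

Step 3: From CA = 3·√17, CL = 11, AL = 14, by the inverse law of cosines:
  cos(∠ACL) = (CA² + CL² - AL²) / (2·CA·CL)
  ∠ACL = 73.34°

Step 4: From CA = 3·√17, CM = 3, AM = 12, by the inverse law of cosines:
  cos(∠ACM) = (CA² + CM² - AM²) / (2·CA·CM)
  ∠ACM = 75.96°

Step 5: From AC = 3·√17, AF = 7, CF = 9, by the inverse law of cosines:
  cos(∠CAF) = (AC² + AF² - CF²) / (2·AC·AF)
  ∠CAF = 45.67°

Step 6: From AC = 3·√17, AL = 14, CL = 11, by the inverse law of cosines:
  cos(∠CAL) = (AC² + AL² - CL²) / (2·AC·AL)
  ∠CAL = 48.83°

Step 7: From AC = 3·√17, AM = 12, CM = 3, by the inverse law of cosines:
  cos(∠CAM) = (AC² + AM² - CM²) / (2·AC·AM)
  ∠CAM = 14.04°

Step 8: From FA = 7, FC = 9, AC = 3·√17, by the inverse law of cosines:
  cos(∠AFC) = (FA² + FC² - AC²) / (2·FA·FC)
  ∠AFC = 100.52°

Step 9: From LA = 14, LC = 11, AC = 3·√17, by the inverse law of cosines:
  cos(∠ALC) = (LA² + LC² - AC²) / (2·LA·LC)
  ∠ALC = 57.83°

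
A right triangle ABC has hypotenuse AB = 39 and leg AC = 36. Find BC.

BC = sqrt(39^2 - 36^2) = sqrt(225) = 15

15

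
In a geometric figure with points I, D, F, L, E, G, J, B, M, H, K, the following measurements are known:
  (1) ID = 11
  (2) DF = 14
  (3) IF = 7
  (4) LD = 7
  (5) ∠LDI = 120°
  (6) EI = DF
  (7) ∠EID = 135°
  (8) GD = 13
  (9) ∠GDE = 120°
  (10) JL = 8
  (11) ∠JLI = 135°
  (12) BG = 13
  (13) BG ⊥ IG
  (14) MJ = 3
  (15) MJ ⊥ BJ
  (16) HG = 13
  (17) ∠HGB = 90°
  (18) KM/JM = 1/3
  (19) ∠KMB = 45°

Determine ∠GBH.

Step 1: By the law of cosines on triangle BGH: BH² = 13² + 13² − 2·13·13·cos(90°) = 338, so BH = 13·√2.
Step 2: By the inverse law of cosines on triangle GBH: cos(∠GBH) = (13² + (13·√2)² − 13²) / (2·13·13·√2) = 338/478 = 0.7071, so ∠GBH = 45°.

Therefore, the measure of angle ∠GBH = 45°.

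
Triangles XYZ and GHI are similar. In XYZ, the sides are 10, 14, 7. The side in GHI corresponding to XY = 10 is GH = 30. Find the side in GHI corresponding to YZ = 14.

k = 30/10 = 3. HI = 3 * 14 = 42.

42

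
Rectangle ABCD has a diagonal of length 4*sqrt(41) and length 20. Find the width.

The diagonal of a rectangle forms a right triangle with the two sides.
Rearranging the Pythagorean theorem: missing side = sqrt(d^2 - known^2).
= sqrt(656 - 400) = sqrt(256) = 16.

16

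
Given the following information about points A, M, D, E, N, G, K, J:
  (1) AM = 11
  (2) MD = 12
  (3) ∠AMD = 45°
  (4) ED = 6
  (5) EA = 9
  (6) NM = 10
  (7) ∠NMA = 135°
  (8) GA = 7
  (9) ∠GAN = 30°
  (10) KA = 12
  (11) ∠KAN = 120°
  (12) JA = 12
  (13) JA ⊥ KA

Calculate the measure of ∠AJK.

Step 1: By the law of cosines on triangle JAK: JK² = 12² + 12² − 2·12·12·cos(90°) = 288, so JK = 12·√2.
Step 2: By the inverse law of cosines on triangle AJK: cos(∠AJK) = (12² + (12·√2)² − 12²) / (2·12·12·√2) = 288/407.29 = 0.7071, so ∠AJK = 45°.

Therefore, the measure of angle ∠AJK = 45°.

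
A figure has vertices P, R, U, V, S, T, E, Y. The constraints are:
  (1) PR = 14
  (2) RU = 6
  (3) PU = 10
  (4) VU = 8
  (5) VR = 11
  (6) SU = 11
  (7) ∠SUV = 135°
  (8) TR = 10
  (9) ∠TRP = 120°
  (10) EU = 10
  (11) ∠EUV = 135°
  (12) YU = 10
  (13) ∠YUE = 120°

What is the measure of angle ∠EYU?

Step 1: By the law of cosines on triangle YUE: YE² = 10² + 10² − 2·10·10·cos(120°) = 300, so YE = 10·√3.
Step 2: By the inverse law of cosines on triangle EYU: cos(∠EYU) = ((10·√3)² + 10² − 10²) / (2·10·√3·10) = 300/346.41 = 0.866, so ∠EYU = 30°.

Therefore, the measure of angle ∠EYU = 30°.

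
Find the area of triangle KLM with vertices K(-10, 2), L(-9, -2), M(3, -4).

Using the Shoelace formula for a triangle:
Area = (1/2)|x0(y1 - y2) + x1(y2 - y0) + x2(y0 - y1)|
Area = (1/2)|-10(-2 - -4) + -9(-4 - 2) + 3(2 - -2)|
Area = (1/2)|-20 + 54 + 12|
Area = (1/2)|46|
Area = (1/2)(46)
Area = 23

23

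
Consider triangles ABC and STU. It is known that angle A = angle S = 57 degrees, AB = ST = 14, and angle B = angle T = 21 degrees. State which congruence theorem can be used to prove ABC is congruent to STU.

Consider the given information: angle A = angle S = 57 degrees, AB = ST = 14, and angle B = angle T = 21 degrees
This is not SAS or HL: SAS requires two sides and the included angle between them. HL only applies to right triangles with matching hypotenuse and leg.
The correct criterion is ASA. Two pairs of corresponding angles and the included side are equal (Angle-Side-Angle).

ASA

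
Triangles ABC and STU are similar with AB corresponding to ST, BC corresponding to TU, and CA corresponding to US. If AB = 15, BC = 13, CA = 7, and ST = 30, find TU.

k = 30/15 = 2. TU = 2 * 13 = 26.

26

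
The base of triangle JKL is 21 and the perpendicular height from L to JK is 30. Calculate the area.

A triangle's area is half the area of a rectangle with the same base and height.
Area = (1/2) * 21 * 30 = 315.

315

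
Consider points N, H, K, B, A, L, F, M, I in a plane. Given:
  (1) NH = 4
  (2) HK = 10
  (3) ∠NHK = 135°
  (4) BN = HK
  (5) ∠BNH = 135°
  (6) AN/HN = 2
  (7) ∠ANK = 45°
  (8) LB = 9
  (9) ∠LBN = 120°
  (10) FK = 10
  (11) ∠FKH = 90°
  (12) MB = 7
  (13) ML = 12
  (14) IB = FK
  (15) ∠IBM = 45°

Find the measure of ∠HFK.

Step 1: By the law of cosines on triangle FKH: FH² = 10² + 10² − 2·10·10·cos(90°) = 200, so FH = 10·√2.
Step 2: By the inverse law of cosines on triangle HFK: cos(∠HFK) = ((10·√2)² + 10² − 10²) / (2·10·√2·10) = 200/282.84 = 0.7071, so ∠HFK = 45°.

Therefore, the measure of angle ∠HFK = 45°.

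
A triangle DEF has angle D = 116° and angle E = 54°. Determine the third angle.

The interior angles sum to 180°: angle F = 180 - 116 - 54 = 10°.
The triangle is obtuse (angles 116°, 54°, 10°).

10 degrees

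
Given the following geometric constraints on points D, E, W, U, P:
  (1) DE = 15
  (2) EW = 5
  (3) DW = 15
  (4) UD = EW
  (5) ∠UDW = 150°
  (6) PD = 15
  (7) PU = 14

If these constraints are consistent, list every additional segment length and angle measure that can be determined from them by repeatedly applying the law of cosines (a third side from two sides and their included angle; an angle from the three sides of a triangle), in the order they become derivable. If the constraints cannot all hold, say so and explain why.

The constraints are consistent. Derivable facts, in order:
After 1 step:
- WU ≈ 19.49
- ∠DEW = 80.41°
- ∠DPU = 19.46°
- ∠DUP = 91.64°
- ∠DWE = 80.41°
- ∠EDW = 19.19°
- ∠PDU = 68.9°
After 2 steps:
- ∠DUW = 22.63°
- ∠DWU = 7.37°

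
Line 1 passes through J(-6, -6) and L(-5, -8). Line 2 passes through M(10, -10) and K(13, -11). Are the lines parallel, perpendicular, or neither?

Slope of line 1: m1 = (-8 - -6)/(-5 - -6) = -2/1 = -2
Slope of line 2: m2 = (-11 - -10)/(13 - 10) = -1/3 = -1/3
m1 != m2 and m1*m2 = 2/3 != -1. Neither.

Neither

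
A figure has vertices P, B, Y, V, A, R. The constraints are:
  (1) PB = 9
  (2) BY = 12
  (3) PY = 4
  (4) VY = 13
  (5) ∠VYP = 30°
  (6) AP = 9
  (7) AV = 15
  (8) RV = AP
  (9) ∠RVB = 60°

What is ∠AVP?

Step 1: By the law of cosines on triangle VYP: VP² = 13² + 4² − 2·13·4·cos(30°) = 94.93, so VP ≈ 9.74.
Step 2: By the inverse law of cosines on triangle AVP: cos(∠AVP) = (15² + 9.74² − 9²) / (2·15·9.74) = 238.93/292.3 = 0.8174, so ∠AVP = 35.17°.

Therefore, the measure of angle ∠AVP = 35.17°.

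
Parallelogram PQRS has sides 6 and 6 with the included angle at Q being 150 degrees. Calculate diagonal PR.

Using the law of cosines:
d^2 = 6^2 + 6^2 - 2(6)(6)cos(150 degrees)
d^2 = 36 + 36 - 72*-sqrt(3)/2
d^2 = 36*sqrt(3) + 72
d = 6*sqrt(sqrt(3) + 2)

6*sqrt(sqrt(3) + 2)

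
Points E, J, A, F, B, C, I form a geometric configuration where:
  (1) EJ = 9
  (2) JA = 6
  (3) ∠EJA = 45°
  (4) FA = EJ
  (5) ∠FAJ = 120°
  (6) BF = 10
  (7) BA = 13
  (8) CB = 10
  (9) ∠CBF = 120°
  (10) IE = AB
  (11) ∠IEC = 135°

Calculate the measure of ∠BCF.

Step 1: By the law of cosines on triangle CBF: CF² = 10² + 10² − 2·10·10·cos(120°) = 300, so CF = 10·√3.
Step 2: By the inverse law of cosines on triangle BCF: cos(∠BCF) = (10² + (10·√3)² − 10²) / (2·10·10·√3) = 300/346.41 = 0.866, so ∠BCF = 30°.

Therefore, the measure of angle ∠BCF = 30°.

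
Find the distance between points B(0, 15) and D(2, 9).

d = sqrt((2 - 0)^2 + (9 - 15)^2)
d = sqrt(2^2 + -6^2)
d = sqrt(4 + 36)
d = sqrt(40) = 2*sqrt(10)

2*sqrt(10)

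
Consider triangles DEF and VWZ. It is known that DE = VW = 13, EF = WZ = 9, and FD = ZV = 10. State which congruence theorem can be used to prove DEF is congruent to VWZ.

The given information provides:
DE = VW = 13, EF = WZ = 9, and FD = ZV = 10
This matches the SSS congruence theorem.
All three pairs of corresponding sides are equal (Side-Side-Side).

SSS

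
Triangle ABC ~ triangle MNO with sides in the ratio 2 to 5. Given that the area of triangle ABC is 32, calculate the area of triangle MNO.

Area ratio = (2/5)^2 = 4/25. Area of MNO = 32 * 25/4 = 200.

200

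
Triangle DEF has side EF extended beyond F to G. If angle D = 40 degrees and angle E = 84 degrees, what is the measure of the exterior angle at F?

The interior angle at F is 180 - 40 - 84 = 56 degrees.
The exterior angle and interior angle at F are supplementary:
Exterior angle = 180 - 56 = 124 degrees.

124 degrees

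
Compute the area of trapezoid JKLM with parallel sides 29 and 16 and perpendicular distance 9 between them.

Area of a trapezoid = (base1 + base2) * height / 2
Area = (29 + 16) * 9 / 2
Area = 45 * 9 / 2
Area = 405 / 2
Area = 405/2

405/2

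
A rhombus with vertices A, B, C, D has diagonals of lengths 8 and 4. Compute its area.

Area = (8 * 4) / 2 = 32 / 2 = 16

16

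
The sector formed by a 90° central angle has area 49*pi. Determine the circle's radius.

The sector covers 90°/360° = 1/4 of the full circle.
Full circle area = 49*pi / 1/4 = 196*pi.
Since full area = πr², we get r² = 196*pi/π = 196, so r = 14.

14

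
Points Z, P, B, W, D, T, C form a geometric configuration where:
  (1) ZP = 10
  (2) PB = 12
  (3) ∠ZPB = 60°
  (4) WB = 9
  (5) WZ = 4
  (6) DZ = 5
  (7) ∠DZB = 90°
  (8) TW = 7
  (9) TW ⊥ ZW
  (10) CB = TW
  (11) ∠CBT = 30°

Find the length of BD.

Step 1: By the law of cosines on triangle ZPB: ZB² = 10² + 12² − 2·10·12·cos(60°) = 124, so ZB = 2·√31.
Step 2: By the law of cosines on triangle BZD: BD² = (2·√31)² + 5² − 2·2·√31·5·cos(90°) = 149, so BD = √149.

Therefore, the length of BD = √149.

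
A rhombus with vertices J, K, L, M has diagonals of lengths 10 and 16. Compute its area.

Area = (10 * 16) / 2 = 160 / 2 = 80

80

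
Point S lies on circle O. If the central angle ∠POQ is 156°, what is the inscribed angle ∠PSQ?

An inscribed angle intercepts an arc from a point on the circle, while the central angle intercepts the same arc from the center.
The inscribed angle is always half the central angle: 156° / 2 = 78°.

78°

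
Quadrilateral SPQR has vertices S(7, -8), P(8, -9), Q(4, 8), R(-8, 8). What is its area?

The Shoelace formula works by pairing each vertex with the next (cycling back to the first).
For each pair, compute x_i*y_(i+1) - x_(i+1)*y_i:
  (7*-9 - 8*-8) = 1
  (8*8 - 4*-9) = 100
  (4*8 - -8*8) = 96
  (-8*-8 - 7*8) = 8
Taking half the absolute value of the total: Area = (1/2)(205) = 205/2.

205/2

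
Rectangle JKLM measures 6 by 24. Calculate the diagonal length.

d = sqrt(6^2 + 24^2) = sqrt(612) = 6*sqrt(17)

6*sqrt(17)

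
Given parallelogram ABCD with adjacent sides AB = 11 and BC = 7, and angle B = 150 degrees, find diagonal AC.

The diagonal of a parallelogram can be found by treating two adjacent sides and the diagonal as a triangle.
Applying the law of cosines with sides 11, 7 and included angle 150°:
d^2 = 121 + 49 - 154*cos(150°) = 77*sqrt(3) + 170
d = sqrt(77*sqrt(3) + 170)

sqrt(77*sqrt(3) + 170)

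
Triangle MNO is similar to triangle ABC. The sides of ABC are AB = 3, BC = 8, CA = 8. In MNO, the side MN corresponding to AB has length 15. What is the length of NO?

Since the triangles are similar, the ratio of corresponding sides is constant.
Scale factor k = MN / AB = 15 / 3 = 5
NO = k * BC = 5 * 8 = 40

40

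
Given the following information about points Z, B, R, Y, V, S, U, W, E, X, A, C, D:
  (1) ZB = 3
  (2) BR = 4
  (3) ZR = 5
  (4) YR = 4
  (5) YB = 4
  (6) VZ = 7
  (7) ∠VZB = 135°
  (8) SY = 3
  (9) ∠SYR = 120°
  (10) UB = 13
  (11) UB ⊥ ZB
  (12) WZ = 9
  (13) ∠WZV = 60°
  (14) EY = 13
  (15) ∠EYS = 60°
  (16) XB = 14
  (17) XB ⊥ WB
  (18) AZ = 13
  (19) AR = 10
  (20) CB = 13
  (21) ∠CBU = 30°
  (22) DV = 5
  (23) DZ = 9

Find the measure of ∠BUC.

Step 1: By the law of cosines on triangle UBC: UC² = 13² + 13² − 2·13·13·cos(30°) = 45.28, so UC ≈ 6.73.
Step 2: By the inverse law of cosines on triangle BUC: cos(∠BUC) = (13² + 6.73² − 13²) / (2·13·6.73) = 45.28/174.96 = 0.2588, so ∠BUC = 75°.

Therefore, the measure of angle ∠BUC = 75°.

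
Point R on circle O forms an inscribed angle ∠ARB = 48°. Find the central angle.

By the inscribed angle theorem, the central angle is twice the inscribed angle.
Central angle = 2 × 48° = 96°

96°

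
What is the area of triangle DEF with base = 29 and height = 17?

Area = (1/2)(29)(17) = 493/2

493/2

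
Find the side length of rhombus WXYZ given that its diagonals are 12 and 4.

Half-diagonals are 6 and 2. side = sqrt(6^2 + 2^2) = sqrt(40) = 2*sqrt(10)

2*sqrt(10)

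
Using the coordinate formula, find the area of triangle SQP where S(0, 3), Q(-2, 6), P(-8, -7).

Using the Shoelace formula for a triangle:
Area = (1/2)|x0(y1 - y2) + x1(y2 - y0) + x2(y0 - y1)|
Area = (1/2)|0(6 - -7) + -2(-7 - 3) + -8(3 - 6)|
Area = (1/2)|0 + 20 + 24|
Area = (1/2)|44|
Area = (1/2)(44)
Area = 22

22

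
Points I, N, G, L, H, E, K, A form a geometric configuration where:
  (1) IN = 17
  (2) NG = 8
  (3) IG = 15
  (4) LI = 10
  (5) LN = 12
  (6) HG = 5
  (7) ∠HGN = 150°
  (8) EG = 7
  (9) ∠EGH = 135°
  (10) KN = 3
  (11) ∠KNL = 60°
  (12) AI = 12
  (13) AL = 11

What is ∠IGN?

Step 1: By the inverse law of cosines on triangle IGN: cos(∠IGN) = (15² + 8² − 17²) / (2·15·8) = 0/240 = 0, so ∠IGN = 90°.

Therefore, the measure of angle ∠IGN = 90°.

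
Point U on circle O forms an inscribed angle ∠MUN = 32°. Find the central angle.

The inscribed angle theorem states that a central angle is always twice any inscribed angle that subtends the same arc.
Since the inscribed angle is 32°, the central angle = 2 × 32° = 64°.

64°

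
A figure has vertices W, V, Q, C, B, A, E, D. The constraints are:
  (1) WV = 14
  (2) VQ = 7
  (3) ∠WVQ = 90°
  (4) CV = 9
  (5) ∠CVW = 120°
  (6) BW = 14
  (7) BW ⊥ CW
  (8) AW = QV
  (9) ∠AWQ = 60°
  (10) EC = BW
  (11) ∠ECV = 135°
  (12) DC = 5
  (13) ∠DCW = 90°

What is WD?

Step 1: By the law of cosines on triangle CVW: CW² = 9² + 14² − 2·9·14·cos(120°) = 403, so CW ≈ 20.07.
Step 2: By the law of cosines on triangle WCD: WD² = 20.07² + 5² − 2·20.07·5·cos(90°) = 428, so WD = 2·√107.

Therefore, the length of WD = 2·√107.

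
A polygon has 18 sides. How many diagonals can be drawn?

The number of diagonals in an n-gon is n(n - 3)/2.
For n = 18: 18(18 - 3)/2 = 18 × 15 / 2 = 135.

135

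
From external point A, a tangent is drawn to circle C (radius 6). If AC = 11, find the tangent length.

The tangent, radius, and line from the external point to the center form a right triangle.
The right angle is where the tangent meets the radius.
By the Pythagorean theorem: tangent² + 6² = 11²
tangent² = 121 - 36 = 85
tangent = sqrt(85)

sqrt(85)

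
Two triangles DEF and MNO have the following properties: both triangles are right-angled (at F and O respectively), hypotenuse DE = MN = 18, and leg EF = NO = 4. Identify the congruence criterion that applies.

The given information matches HL: The hypotenuse and one leg of two right triangles are equal (Hypotenuse-Leg).

HL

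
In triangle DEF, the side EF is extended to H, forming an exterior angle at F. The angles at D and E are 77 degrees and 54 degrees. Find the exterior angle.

The interior angle at F is 180 - 77 - 54 = 49 degrees.
The exterior angle and interior angle at F are supplementary:
Exterior angle = 180 - 49 = 131 degrees.

131 degrees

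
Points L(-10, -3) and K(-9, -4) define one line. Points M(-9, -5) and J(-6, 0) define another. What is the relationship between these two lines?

Slope of line 1: m1 = (-4 - -3)/(-9 - -10) = -1/1 = -1
Slope of line 2: m2 = (0 - -5)/(-6 - -9) = 5/3 = 5/3
m1 != m2 (-1 != 5/3), so not parallel.
m1 * m2 = (-1) * (5/3) = -5/3 != -1, so not perpendicular.
The lines are neither parallel nor perpendicular.

Neither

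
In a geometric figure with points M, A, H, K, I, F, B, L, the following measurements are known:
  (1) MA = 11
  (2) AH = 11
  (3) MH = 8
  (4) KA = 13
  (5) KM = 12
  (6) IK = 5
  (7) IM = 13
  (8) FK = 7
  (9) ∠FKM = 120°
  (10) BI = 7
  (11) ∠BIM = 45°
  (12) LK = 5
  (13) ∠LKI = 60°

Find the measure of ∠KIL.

Step 1: By the law of cosines on triangle IKL: IL² = 5² + 5² − 2·5·5·cos(60°) = 25, so IL = 5.
Step 2: By the inverse law of cosines on triangle KIL: cos(∠KIL) = (5² + 5² − 5²) / (2·5·5) = 25/50 = 0.5, so ∠KIL = 60°.

Therefore, the measure of angle ∠KIL = 60°.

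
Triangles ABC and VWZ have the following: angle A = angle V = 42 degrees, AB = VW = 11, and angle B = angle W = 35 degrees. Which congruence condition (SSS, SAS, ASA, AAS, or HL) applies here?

The given information provides:
angle A = angle V = 42 degrees, AB = VW = 11, and angle B = angle W = 35 degrees
This matches the ASA congruence theorem.
Two pairs of corresponding angles and the included side are equal (Angle-Side-Angle).

ASA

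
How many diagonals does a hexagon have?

The number of diagonals in an n-gon is n(n - 3)/2.
For n = 6: 6(6 - 3)/2 = 6 × 3 / 2 = 9.

9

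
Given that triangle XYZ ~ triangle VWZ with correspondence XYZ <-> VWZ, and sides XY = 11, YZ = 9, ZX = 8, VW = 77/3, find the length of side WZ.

k = 77/3/11 = 7/3. WZ = 7/3 * 9 = 21.

21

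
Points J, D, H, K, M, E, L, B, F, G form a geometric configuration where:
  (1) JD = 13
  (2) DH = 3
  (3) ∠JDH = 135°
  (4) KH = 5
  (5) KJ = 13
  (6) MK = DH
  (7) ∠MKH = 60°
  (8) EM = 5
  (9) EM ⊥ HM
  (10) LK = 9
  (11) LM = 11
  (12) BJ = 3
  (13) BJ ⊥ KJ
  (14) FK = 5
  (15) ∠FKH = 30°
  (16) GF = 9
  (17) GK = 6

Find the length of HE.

From the given relations: MK = DH = 3.
Step 1: By the law of cosines on triangle HKM: HM² = 5² + 3² − 2·5·3·cos(60°) = 19, so HM = √19.
Step 2: By the law of cosines on triangle HME: HE² = √19² + 5² − 2·√19·5·cos(90°) = 44, so HE = 2·√11.

Therefore, the length of HE = 2·√11.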